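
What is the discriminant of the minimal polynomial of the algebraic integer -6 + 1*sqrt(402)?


The element -6 + 1*sqrt(402) has minimal polynomial:
x^2 + 12*x - 366
Discriminant = (12)^2 - 4*(-366)
= 144 + 1464
= 1608

1608


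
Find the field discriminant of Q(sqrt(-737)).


For K = Q(sqrt(d)) with d squarefree: disc(K) = d if d = 1 mod 4, and disc(K) = 4d if d = 2 or 3 mod 4.
Here d = -737, and d mod 4 = 3.
d = 3 mod 4, not 1 (O_K = Z[sqrt(d)]), so disc(K) = 4d = 4 * (-737) = -2948

-2948


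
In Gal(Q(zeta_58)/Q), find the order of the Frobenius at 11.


The Frobenius at p in Gal(Q(zeta_n)/Q) = (Z/nZ)* is the class of p, so its order is ord_58(11), the smallest k >= 1 with 11^k = 1 mod 58.
n = 58 = 2 * 29, phi(58) = 28; the order divides phi(n).
Divisors of 28: 1, 2, 4, 7, 14, 28
Repeated squaring mod 58: 11^1 = 11, 11^2 = 5, 11^4 = 25, 11^8 = 45, 11^16 = 53
Test divisors in increasing order:
  k=1: 11^1 = 11 mod 58
  k=2: 11^2 = 5 mod 58
  k=4: 11^4 = 25 mod 58
  k=7: 11^7 = 25 * 5 * 11 = 41 mod 58
  k=14: 11^14 = 45 * 25 * 5 = 57 mod 58
  k=28: 11^28 = 53 * 45 * 25 = 1 mod 58  <- first divisor giving 1
Order = 28

28


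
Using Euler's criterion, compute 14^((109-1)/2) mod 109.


p = 109 is prime and the exponent is (p-1)/2 = 54, so by Euler's criterion 14^54 = (14/109) = +1 or -1 mod 109.
Compute by square-and-multiply:
  54 = 32 + 16 + 4 + 2 (binary 110110)
  Repeated squaring mod 109: 14^1 = 14, 14^2 = 87, 14^4 = 48, 14^8 = 15, 14^16 = 7, 14^32 = 49
  14^54 = 14^32 * 14^16 * 14^4 * 14^2 = 49 * 7 * 48 * 87 mod 109
    49 * 7 = 343 = 16 mod 109
    16 * 48 = 768 = 5 mod 109
    5 * 87 = 435 = 108 mod 109
  14^54 = 108 mod 109
Result 108 = p - 1 = -1 mod 109: 14 is a quadratic non-residue mod 109. As a residue in [0, p-1] the value is 108.
14^54 mod 109 = 108

108


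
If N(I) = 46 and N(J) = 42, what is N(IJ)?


N(IJ) = N(I) * N(J)
= 46 * 42
= 1932

1932


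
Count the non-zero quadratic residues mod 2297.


For prime p, the number of non-zero quadratic residues is (p-1)/2.
= (2297-1)/2
= 1148

1148


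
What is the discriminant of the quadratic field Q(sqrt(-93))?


For K = Q(sqrt(d)) with d squarefree: disc(K) = d if d = 1 mod 4, and disc(K) = 4d if d = 2 or 3 mod 4.
Here d = -93, and d mod 4 = 3.
d = 3 mod 4, not 1 (O_K = Z[sqrt(d)]), so disc(K) = 4d = 4 * (-93) = -372

-372


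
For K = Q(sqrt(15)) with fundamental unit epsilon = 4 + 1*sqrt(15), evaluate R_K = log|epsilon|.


epsilon = 4 + 1*sqrt(15)
= 7.8730
R = ln(7.8730)
= 2.0634

2.0634


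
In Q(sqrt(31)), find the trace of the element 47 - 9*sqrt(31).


Tr(a + b*sqrt(d)) = (a + b*sqrt(d)) + (a - b*sqrt(d)) = 2a
= 2 * (47)
= 94

94


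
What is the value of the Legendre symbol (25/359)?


p = 359 is prime, so compute (25/359) with the reciprocity algorithm (Jacobi-symbol steps: pull out 2s via (2/n), flip via reciprocity, reduce):
  reciprocity: (25/359) -> +(359/25)
  reduce: (9/25)
  reciprocity: (9/25) -> +(25/9)
  reduce: (7/9)
  reciprocity: (7/9) -> +(9/7)
  reduce: (2/7)
  pull out 2: (2/7) = +1  (since 7 mod 8 = 7)
  (1/7) = 1
Product of signs = 1
(25/359) = 1

1


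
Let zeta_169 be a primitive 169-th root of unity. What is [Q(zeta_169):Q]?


The degree equals Euler's totient phi(169).
169 = 13^2
phi(169) = 156

156


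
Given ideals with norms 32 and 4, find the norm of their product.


N(IJ) = N(I) * N(J)
= 32 * 4
= 128

128


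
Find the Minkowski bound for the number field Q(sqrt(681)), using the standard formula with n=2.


d = 681, d mod 4 = 1, so disc(K) = d = 681; |disc(K)| = 681
Real quadratic field, so n = 2, s = r2 = 0, r1 = 2
M = (n!/n^n) * (4/pi)^s * sqrt(|disc(K)|) = (2!/2^2) * (4/pi)^0 * sqrt(681)
= 0.5 * 1.000000 * 26.095977
= 13.0480

13.0480


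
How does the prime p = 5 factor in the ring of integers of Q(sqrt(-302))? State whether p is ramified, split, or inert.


K = Q(sqrt(-302)). Since d mod 4 = 2, disc(K) = -1208.
Check p | disc: -1208 mod 5 = 2.
p does not divide disc. Compute Legendre symbol (d/p):
3^((5-1)/2) mod 5 = -1
(d/p) = -1, so p is inert: (p) stays prime with e=1, f=2, g=1.
Therefore p is inert.

inert


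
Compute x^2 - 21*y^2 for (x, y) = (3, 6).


x^2 - d*y^2
= 3^2 - 21*6^2
= 9 - 756
= -747

-747


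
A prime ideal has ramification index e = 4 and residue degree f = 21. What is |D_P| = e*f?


|D_P| = e * f
= 4 * 21
= 84

84


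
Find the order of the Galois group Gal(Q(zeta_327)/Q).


|Gal(Q(zeta_327)/Q)| = phi(327)
= 216

216


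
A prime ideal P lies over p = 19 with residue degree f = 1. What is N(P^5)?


N(P^a) = p^(a*f)
= 19^(5*1)
= 19^5
= 2476099

2476099


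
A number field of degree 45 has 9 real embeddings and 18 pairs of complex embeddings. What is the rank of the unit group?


By Dirichlet's unit theorem:
rank = r1 + r2 - 1
= 9 + 18 - 1
= 26

26


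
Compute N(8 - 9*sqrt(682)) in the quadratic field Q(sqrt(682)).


N(a + b*sqrt(d)) = a^2 - d*b^2
= (8)^2 - (682)*(-9)^2
= 64 - 55242
= -55178

-55178


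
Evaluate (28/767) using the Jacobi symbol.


Compute (28/767) via quadratic reciprocity:
  pull out 2: (2/767) = +1  (since 767 mod 8 = 7)
  pull out 2: (2/767) = +1  (since 767 mod 8 = 7)
  reciprocity: (7/767) -> -(767/7)
  reduce: (4/7)
  pull out 2: (2/7) = +1  (since 7 mod 8 = 7)
  pull out 2: (2/7) = +1  (since 7 mod 8 = 7)
  (1/7) = 1
Product of signs = -1

-1


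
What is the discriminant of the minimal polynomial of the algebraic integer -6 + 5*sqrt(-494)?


The element -6 + 5*sqrt(-494) has minimal polynomial:
x^2 + 12*x + 12386
Discriminant = (12)^2 - 4*(12386)
= 144 - 49544
= -49400

-49400


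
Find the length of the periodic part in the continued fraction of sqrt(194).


Run the CF algorithm for sqrt(194).
a_0 = floor(sqrt(194)) = 13; set m_0=0, q_0=1.
Recurrence: m' = q*a - m,  q' = (d - m'^2)/q,  a' = floor((a_0 + m')/q').
  step 1: m=13, q=25, a=1
  step 2: m=12, q=2, a=12
  step 3: m=12, q=25, a=1
  step 4: m=13, q=1, a=26
a_4 = 2*a_0 = 26, so the period closes here.
sqrt(194) = [13; 1, 12, 1, 26]
Period length = 4

4


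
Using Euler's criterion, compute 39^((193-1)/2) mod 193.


p = 193 is prime and the exponent is (p-1)/2 = 96, so by Euler's criterion 39^96 = (39/193) = +1 or -1 mod 193.
Compute by square-and-multiply:
  96 = 64 + 32 (binary 1100000)
  Repeated squaring mod 193: 39^1 = 39, 39^2 = 170, 39^4 = 143, 39^8 = 184, 39^16 = 81, 39^32 = 192, 39^64 = 1
  39^96 = 39^64 * 39^32 = 1 * 192 mod 193
    1 * 192 = 192 = 192 mod 193
  39^96 = 192 mod 193
Result 192 = p - 1 = -1 mod 193: 39 is a quadratic non-residue mod 193. As a residue in [0, p-1] the value is 192.
39^96 mod 193 = 192

192


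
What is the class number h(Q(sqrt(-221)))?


K = Q(sqrt(-221)). d mod 4 = 3, so D = disc(K) = 4d = -884
h(K) equals the number of primitive reduced positive-definite forms (a, b, c) = a*x^2 + b*x*y + c*y^2 with b^2 - 4ac = D,
where reduced means |b| <= a <= c, with b >= 0 whenever |b| = a or a = c, and primitive means gcd(a, b, c) = 1.
Reduced forces 3a^2 <= |D| = 884, so 1 <= a <= 17; b must have the parity of D, and c = (b^2 - D)/(4a) must be an integer >= a.
Enumerate a = 1..17, b in [-a, a]:
  a=1: (1, 0, 221)  [1]
  a=2: (2, 2, 111)  [1]
  a=3: (3, -2, 74), (3, 2, 74)  [2]
  a=4: none
  a=5: (5, -4, 45), (5, 4, 45)  [2]
  a=6: (6, -2, 37), (6, 2, 37)  [2]
  a=7..8: none
  a=9: (9, -4, 25), (9, 4, 25)  [2]
  a=10: (10, -6, 23), (10, 6, 23)  [2]
  a=11..12: none
  a=13: (13, 0, 17)  [1]
  a=14: none
  a=15: (15, -14, 18), (15, 4, 15), (15, 14, 18)  [3]
  a=16..17: none
Total reduced forms: 1 + 1 + 2 + 2 + 2 + 2 + 2 + 1 + 3 = 16
h = 16

16


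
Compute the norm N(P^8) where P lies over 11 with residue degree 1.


N(P^a) = p^(a*f)
= 11^(8*1)
= 11^8
= 214358881

214358881


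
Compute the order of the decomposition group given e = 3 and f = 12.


|D_P| = e * f
= 3 * 12
= 36

36


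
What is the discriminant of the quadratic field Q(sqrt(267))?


For K = Q(sqrt(d)) with d squarefree: disc(K) = d if d = 1 mod 4, and disc(K) = 4d if d = 2 or 3 mod 4.
Here d = 267, and d mod 4 = 3.
d = 3 mod 4, not 1 (O_K = Z[sqrt(d)]), so disc(K) = 4d = 4 * (267) = 1068

1068


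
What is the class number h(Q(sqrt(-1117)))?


K = Q(sqrt(-1117)). d mod 4 = 3, so D = disc(K) = 4d = -4468
h(K) equals the number of primitive reduced positive-definite forms (a, b, c) = a*x^2 + b*x*y + c*y^2 with b^2 - 4ac = D,
where reduced means |b| <= a <= c, with b >= 0 whenever |b| = a or a = c, and primitive means gcd(a, b, c) = 1.
Reduced forces 3a^2 <= |D| = 4468, so 1 <= a <= 38; b must have the parity of D, and c = (b^2 - D)/(4a) must be an integer >= a.
Enumerate a = 1..38, b in [-a, a]:
  a=1: (1, 0, 1117)  [1]
  a=2: (2, 2, 559)  [1]
  a=3..10: none
  a=11: (11, -8, 103), (11, 8, 103)  [2]
  a=12: none
  a=13: (13, -2, 86), (13, 2, 86)  [2]
  a=14..18: none
  a=19: (19, -4, 59), (19, 4, 59)  [2]
  a=20..21: none
  a=22: (22, -14, 53), (22, 14, 53)  [2]
  a=23..25: none
  a=26: (26, -2, 43), (26, 2, 43)  [2]
  a=27..36: none
  a=37: (37, -34, 38), (37, 34, 38)  [2]
  a=38: none
Total reduced forms: 1 + 1 + 2 + 2 + 2 + 2 + 2 + 2 = 14
h = 14

14


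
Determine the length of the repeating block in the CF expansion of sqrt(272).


Run the CF algorithm for sqrt(272).
a_0 = floor(sqrt(272)) = 16; set m_0=0, q_0=1.
Recurrence: m' = q*a - m,  q' = (d - m'^2)/q,  a' = floor((a_0 + m')/q').
  step 1: m=16, q=16, a=2
  step 2: m=16, q=1, a=32
a_2 = 2*a_0 = 32, so the period closes here.
sqrt(272) = [16; 2, 32]
Period length = 2

2


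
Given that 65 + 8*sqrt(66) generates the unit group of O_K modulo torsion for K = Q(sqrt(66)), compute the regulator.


epsilon = 65 + 8*sqrt(66)
= 129.9923
R = ln(129.9923)
= 4.8675

4.8675


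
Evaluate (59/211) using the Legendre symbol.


p = 211 is prime, so compute (59/211) with the reciprocity algorithm (Jacobi-symbol steps: pull out 2s via (2/n), flip via reciprocity, reduce):
  reciprocity: (59/211) -> -(211/59)
  reduce: (34/59)
  pull out 2: (2/59) = -1  (since 59 mod 8 = 3)
  reciprocity: (17/59) -> +(59/17)
  reduce: (8/17)
  pull out 2: (2/17) = +1  (since 17 mod 8 = 1)
  pull out 2: (2/17) = +1  (since 17 mod 8 = 1)
  pull out 2: (2/17) = +1  (since 17 mod 8 = 1)
  (1/17) = 1
Product of signs = 1
(59/211) = 1

1


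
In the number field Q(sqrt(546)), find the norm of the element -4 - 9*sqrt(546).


N(a + b*sqrt(d)) = a^2 - d*b^2
= (-4)^2 - (546)*(-9)^2
= 16 - 44226
= -44210

-44210


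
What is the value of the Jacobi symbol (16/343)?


Compute (16/343) via quadratic reciprocity:
  pull out 2: (2/343) = +1  (since 343 mod 8 = 7)
  pull out 2: (2/343) = +1  (since 343 mod 8 = 7)
  pull out 2: (2/343) = +1  (since 343 mod 8 = 7)
  pull out 2: (2/343) = +1  (since 343 mod 8 = 7)
  (1/343) = 1
Product of signs = 1

1


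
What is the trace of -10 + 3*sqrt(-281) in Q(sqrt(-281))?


Tr(a + b*sqrt(d)) = (a + b*sqrt(d)) + (a - b*sqrt(d)) = 2a
= 2 * (-10)
= -20

-20


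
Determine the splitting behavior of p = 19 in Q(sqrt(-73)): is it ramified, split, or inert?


K = Q(sqrt(-73)). Since d mod 4 = 3, disc(K) = -292.
Check p | disc: -292 mod 19 = 12.
p does not divide disc. Compute Legendre symbol (d/p):
3^((19-1)/2) mod 19 = -1
(d/p) = -1, so p is inert: (p) stays prime with e=1, f=2, g=1.
Therefore p is inert.

inert


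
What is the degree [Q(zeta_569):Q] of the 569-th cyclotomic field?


The degree equals Euler's totient phi(569).
569 = 569
phi(569) = 568

568


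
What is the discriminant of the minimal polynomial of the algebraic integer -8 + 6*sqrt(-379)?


The element -8 + 6*sqrt(-379) has minimal polynomial:
x^2 + 16*x + 13708
Discriminant = (16)^2 - 4*(13708)
= 256 - 54832
= -54576

-54576


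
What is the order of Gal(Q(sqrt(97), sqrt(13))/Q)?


The 2 square roots of distinct primes are multiplicatively independent over Q,
so [K:Q] = 2^2 and Gal(K/Q) is isomorphic to (Z/2Z)^2.
|Gal| = 2^2 = 4

4


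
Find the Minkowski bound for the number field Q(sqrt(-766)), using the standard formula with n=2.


d = -766, d mod 4 = 2, so disc(K) = 4d = -3064; |disc(K)| = 3064
Imaginary quadratic field, so n = 2, s = r2 = 1, r1 = 0
M = (n!/n^n) * (4/pi)^s * sqrt(|disc(K)|) = (2!/2^2) * (4/pi)^1 * sqrt(3064)
= 0.5 * 1.273240 * 55.353410
= 35.2391

35.2391


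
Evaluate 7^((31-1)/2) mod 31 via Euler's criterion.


p = 31 is prime and the exponent is (p-1)/2 = 15, so by Euler's criterion 7^15 = (7/31) = +1 or -1 mod 31.
Compute by square-and-multiply:
  15 = 8 + 4 + 2 + 1 (binary 1111)
  Repeated squaring mod 31: 7^1 = 7, 7^2 = 18, 7^4 = 14, 7^8 = 10
  7^15 = 7^8 * 7^4 * 7^2 * 7^1 = 10 * 14 * 18 * 7 mod 31
    10 * 14 = 140 = 16 mod 31
    16 * 18 = 288 = 9 mod 31
    9 * 7 = 63 = 1 mod 31
  7^15 = 1 mod 31
Result 1: 7 is a quadratic residue mod 31.
7^15 mod 31 = 1

1


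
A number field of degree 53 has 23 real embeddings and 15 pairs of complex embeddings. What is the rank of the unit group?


By Dirichlet's unit theorem:
rank = r1 + r2 - 1
= 23 + 15 - 1
= 37

37


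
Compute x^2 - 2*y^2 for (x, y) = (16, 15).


x^2 - d*y^2
= 16^2 - 2*15^2
= 256 - 450
= -194

-194


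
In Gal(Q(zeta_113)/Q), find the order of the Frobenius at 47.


The Frobenius at p in Gal(Q(zeta_n)/Q) = (Z/nZ)* is the class of p, so its order is ord_113(47), the smallest k >= 1 with 47^k = 1 mod 113.
n = 113 = 113, phi(113) = 112; the order divides phi(n).
Divisors of 112: 1, 2, 4, 7, 8, 14, 16, 28, 56, 112
Repeated squaring mod 113: 47^1 = 47, 47^2 = 62, 47^4 = 2, 47^8 = 4, 47^16 = 16, 47^32 = 30, 47^64 = 109
Test divisors in increasing order:
  k=1: 47^1 = 47 mod 113
  k=2: 47^2 = 62 mod 113
  k=4: 47^4 = 2 mod 113
  k=7: 47^7 = 2 * 62 * 47 = 65 mod 113
  k=8: 47^8 = 4 mod 113
  k=14: 47^14 = 4 * 2 * 62 = 44 mod 113
  k=16: 47^16 = 16 mod 113
  k=28: 47^28 = 16 * 4 * 2 = 15 mod 113
  k=56: 47^56 = 30 * 16 * 4 = 112 mod 113
  k=112: 47^112 = 109 * 30 * 16 = 1 mod 113  <- first divisor giving 1
Order = 112

112


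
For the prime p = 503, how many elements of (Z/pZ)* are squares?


For prime p, the number of non-zero quadratic residues is (p-1)/2.
= (503-1)/2
= 251

251


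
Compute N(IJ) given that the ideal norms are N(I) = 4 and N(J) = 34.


N(IJ) = N(I) * N(J)
= 4 * 34
= 136

136


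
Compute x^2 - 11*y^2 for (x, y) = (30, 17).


x^2 - d*y^2
= 30^2 - 11*17^2
= 900 - 3179
= -2279

-2279


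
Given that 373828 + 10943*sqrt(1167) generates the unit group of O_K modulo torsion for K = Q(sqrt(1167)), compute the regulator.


epsilon = 373828 + 10943*sqrt(1167)
= 747656.0000
R = ln(747656.0000)
= 13.5247

13.5247


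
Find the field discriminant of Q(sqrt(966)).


For K = Q(sqrt(d)) with d squarefree: disc(K) = d if d = 1 mod 4, and disc(K) = 4d if d = 2 or 3 mod 4.
Here d = 966, and d mod 4 = 2.
d = 2 mod 4, not 1 (O_K = Z[sqrt(d)]), so disc(K) = 4d = 4 * (966) = 3864

3864


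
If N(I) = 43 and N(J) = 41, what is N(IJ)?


N(IJ) = N(I) * N(J)
= 43 * 41
= 1763

1763


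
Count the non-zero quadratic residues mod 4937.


For prime p, the number of non-zero quadratic residues is (p-1)/2.
= (4937-1)/2
= 2468

2468


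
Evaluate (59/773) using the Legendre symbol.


p = 773 is prime, so compute (59/773) with the reciprocity algorithm (Jacobi-symbol steps: pull out 2s via (2/n), flip via reciprocity, reduce):
  reciprocity: (59/773) -> +(773/59)
  reduce: (6/59)
  pull out 2: (2/59) = -1  (since 59 mod 8 = 3)
  reciprocity: (3/59) -> -(59/3)
  reduce: (2/3)
  pull out 2: (2/3) = -1  (since 3 mod 8 = 3)
  (1/3) = 1
Product of signs = -1
(59/773) = -1

-1


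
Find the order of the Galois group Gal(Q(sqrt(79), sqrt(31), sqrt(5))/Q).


The 3 square roots of distinct primes are multiplicatively independent over Q,
so [K:Q] = 2^3 and Gal(K/Q) is isomorphic to (Z/2Z)^3.
|Gal| = 2^3 = 8

8


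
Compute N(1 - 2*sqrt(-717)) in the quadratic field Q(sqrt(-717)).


N(a + b*sqrt(d)) = a^2 - d*b^2
= (1)^2 - (-717)*(-2)^2
= 1 + 2868
= 2869

2869


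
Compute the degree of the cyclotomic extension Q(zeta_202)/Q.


The degree equals Euler's totient phi(202).
202 = 2 * 101
phi(202) = 100

100


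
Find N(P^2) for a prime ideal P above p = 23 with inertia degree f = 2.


N(P^a) = p^(a*f)
= 23^(2*2)
= 23^4
= 279841

279841


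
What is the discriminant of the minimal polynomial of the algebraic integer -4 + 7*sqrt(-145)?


The element -4 + 7*sqrt(-145) has minimal polynomial:
x^2 + 8*x + 7121
Discriminant = (8)^2 - 4*(7121)
= 64 - 28484
= -28420

-28420


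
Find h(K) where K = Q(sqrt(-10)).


K = Q(sqrt(-10)). d mod 4 = 2, so D = disc(K) = 4d = -40
h(K) equals the number of primitive reduced positive-definite forms (a, b, c) = a*x^2 + b*x*y + c*y^2 with b^2 - 4ac = D,
where reduced means |b| <= a <= c, with b >= 0 whenever |b| = a or a = c, and primitive means gcd(a, b, c) = 1.
Reduced forces 3a^2 <= |D| = 40, so 1 <= a <= 3; b must have the parity of D, and c = (b^2 - D)/(4a) must be an integer >= a.
Enumerate a = 1..3, b in [-a, a]:
  a=1: (1, 0, 10)  [1]
  a=2: (2, 0, 5)  [1]
  a=3: none
Total reduced forms: 1 + 1 = 2
h = 2

2


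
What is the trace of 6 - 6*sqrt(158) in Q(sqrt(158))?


Tr(a + b*sqrt(d)) = (a + b*sqrt(d)) + (a - b*sqrt(d)) = 2a
= 2 * (6)
= 12

12


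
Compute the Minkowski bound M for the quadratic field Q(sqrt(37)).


d = 37, d mod 4 = 1, so disc(K) = d = 37; |disc(K)| = 37
Real quadratic field, so n = 2, s = r2 = 0, r1 = 2
M = (n!/n^n) * (4/pi)^s * sqrt(|disc(K)|) = (2!/2^2) * (4/pi)^0 * sqrt(37)
= 0.5 * 1.000000 * 6.082763
= 3.0414

3.0414


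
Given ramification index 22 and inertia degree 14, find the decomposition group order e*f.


|D_P| = e * f
= 22 * 14
= 308

308


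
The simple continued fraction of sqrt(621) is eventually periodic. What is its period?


Run the CF algorithm for sqrt(621).
a_0 = floor(sqrt(621)) = 24; set m_0=0, q_0=1.
Recurrence: m' = q*a - m,  q' = (d - m'^2)/q,  a' = floor((a_0 + m')/q').
  step 1: m=24, q=45, a=1
  step 2: m=21, q=4, a=11
  step 3: m=23, q=23, a=2
  step 4: m=23, q=4, a=11
  step 5: m=21, q=45, a=1
  step 6: m=24, q=1, a=48
a_6 = 2*a_0 = 48, so the period closes here.
sqrt(621) = [24; 1, 11, 2, 11, 1, 48]
Period length = 6

6


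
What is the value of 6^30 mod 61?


p = 61 is prime and the exponent is (p-1)/2 = 30, so by Euler's criterion 6^30 = (6/61) = +1 or -1 mod 61.
Compute by square-and-multiply:
  30 = 16 + 8 + 4 + 2 (binary 11110)
  Repeated squaring mod 61: 6^1 = 6, 6^2 = 36, 6^4 = 15, 6^8 = 42, 6^16 = 56
  6^30 = 6^16 * 6^8 * 6^4 * 6^2 = 56 * 42 * 15 * 36 mod 61
    56 * 42 = 2352 = 34 mod 61
    34 * 15 = 510 = 22 mod 61
    22 * 36 = 792 = 60 mod 61
  6^30 = 60 mod 61
Result 60 = p - 1 = -1 mod 61: 6 is a quadratic non-residue mod 61. As a residue in [0, p-1] the value is 60.
6^30 mod 61 = 60

60


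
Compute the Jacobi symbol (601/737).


Compute (601/737) via quadratic reciprocity:
  reciprocity: (601/737) -> +(737/601)
  reduce: (136/601)
  pull out 2: (2/601) = +1  (since 601 mod 8 = 1)
  pull out 2: (2/601) = +1  (since 601 mod 8 = 1)
  pull out 2: (2/601) = +1  (since 601 mod 8 = 1)
  reciprocity: (17/601) -> +(601/17)
  reduce: (6/17)
  pull out 2: (2/17) = +1  (since 17 mod 8 = 1)
  reciprocity: (3/17) -> +(17/3)
  reduce: (2/3)
  pull out 2: (2/3) = -1  (since 3 mod 8 = 3)
  (1/3) = 1
Product of signs = -1

-1


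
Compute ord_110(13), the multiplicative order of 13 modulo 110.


We want ord_110(13), the smallest k >= 1 with 13^k = 1 mod 110.
n = 110 = 2 * 5 * 11, phi(110) = 40; the order divides phi(n).
Divisors of 40: 1, 2, 4, 5, 8, 10, 20, 40
Repeated squaring mod 110: 13^1 = 13, 13^2 = 59, 13^4 = 71, 13^8 = 91, 13^16 = 31, 13^32 = 81
Test divisors in increasing order:
  k=1: 13^1 = 13 mod 110
  k=2: 13^2 = 59 mod 110
  k=4: 13^4 = 71 mod 110
  k=5: 13^5 = 71 * 13 = 43 mod 110
  k=8: 13^8 = 91 mod 110
  k=10: 13^10 = 91 * 59 = 89 mod 110
  k=20: 13^20 = 31 * 71 = 1 mod 110  <- first divisor giving 1
Order = 20

20


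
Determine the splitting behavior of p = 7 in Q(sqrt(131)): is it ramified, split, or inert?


K = Q(sqrt(131)). Since d mod 4 = 3, disc(K) = 524.
Check p | disc: 524 mod 7 = 6.
p does not divide disc. Compute Legendre symbol (d/p):
5^((7-1)/2) mod 7 = -1
(d/p) = -1, so p is inert: (p) stays prime with e=1, f=2, g=1.
Therefore p is inert.

inert


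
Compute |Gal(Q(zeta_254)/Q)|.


|Gal(Q(zeta_254)/Q)| = phi(254)
= 126

126


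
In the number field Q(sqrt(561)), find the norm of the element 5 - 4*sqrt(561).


N(a + b*sqrt(d)) = a^2 - d*b^2
= (5)^2 - (561)*(-4)^2
= 25 - 8976
= -8951

-8951


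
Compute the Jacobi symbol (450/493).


Compute (450/493) via quadratic reciprocity:
  pull out 2: (2/493) = -1  (since 493 mod 8 = 5)
  reciprocity: (225/493) -> +(493/225)
  reduce: (43/225)
  reciprocity: (43/225) -> +(225/43)
  reduce: (10/43)
  pull out 2: (2/43) = -1  (since 43 mod 8 = 3)
  reciprocity: (5/43) -> +(43/5)
  reduce: (3/5)
  reciprocity: (3/5) -> +(5/3)
  reduce: (2/3)
  pull out 2: (2/3) = -1  (since 3 mod 8 = 3)
  (1/3) = 1
Product of signs = -1

-1


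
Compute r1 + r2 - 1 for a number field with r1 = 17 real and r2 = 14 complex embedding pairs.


By Dirichlet's unit theorem:
rank = r1 + r2 - 1
= 17 + 14 - 1
= 30

30


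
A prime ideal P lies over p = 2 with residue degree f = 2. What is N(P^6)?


N(P^a) = p^(a*f)
= 2^(6*2)
= 2^12
= 4096

4096


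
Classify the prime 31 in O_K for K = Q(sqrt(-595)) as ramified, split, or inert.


K = Q(sqrt(-595)). Since d mod 4 = 1, disc(K) = -595.
Check p | disc: -595 mod 31 = 25.
p does not divide disc. Compute Legendre symbol (d/p):
25^((31-1)/2) mod 31 = 1
(d/p) = 1, so p splits: (p) = P*P' with e=1, f=1, g=2.
Therefore p is split.

split


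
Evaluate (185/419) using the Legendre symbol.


p = 419 is prime, so compute (185/419) with the reciprocity algorithm (Jacobi-symbol steps: pull out 2s via (2/n), flip via reciprocity, reduce):
  reciprocity: (185/419) -> +(419/185)
  reduce: (49/185)
  reciprocity: (49/185) -> +(185/49)
  reduce: (38/49)
  pull out 2: (2/49) = +1  (since 49 mod 8 = 1)
  reciprocity: (19/49) -> +(49/19)
  reduce: (11/19)
  reciprocity: (11/19) -> -(19/11)
  reduce: (8/11)
  pull out 2: (2/11) = -1  (since 11 mod 8 = 3)
  pull out 2: (2/11) = -1  (since 11 mod 8 = 3)
  pull out 2: (2/11) = -1  (since 11 mod 8 = 3)
  (1/11) = 1
Product of signs = 1
(185/419) = 1

1


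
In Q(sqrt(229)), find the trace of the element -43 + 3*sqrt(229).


Tr(a + b*sqrt(d)) = (a + b*sqrt(d)) + (a - b*sqrt(d)) = 2a
= 2 * (-43)
= -86

-86


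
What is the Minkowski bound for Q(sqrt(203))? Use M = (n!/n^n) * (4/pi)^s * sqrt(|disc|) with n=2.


d = 203, d mod 4 = 3, so disc(K) = 4d = 812; |disc(K)| = 812
Real quadratic field, so n = 2, s = r2 = 0, r1 = 2
M = (n!/n^n) * (4/pi)^s * sqrt(|disc(K)|) = (2!/2^2) * (4/pi)^0 * sqrt(812)
= 0.5 * 1.000000 * 28.495614
= 14.2478

14.2478


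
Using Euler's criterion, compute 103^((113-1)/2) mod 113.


p = 113 is prime and the exponent is (p-1)/2 = 56, so by Euler's criterion 103^56 = (103/113) = +1 or -1 mod 113.
Compute by square-and-multiply:
  56 = 32 + 16 + 8 (binary 111000)
  Repeated squaring mod 113: 103^1 = 103, 103^2 = 100, 103^4 = 56, 103^8 = 85, 103^16 = 106, 103^32 = 49
  103^56 = 103^32 * 103^16 * 103^8 = 49 * 106 * 85 mod 113
    49 * 106 = 5194 = 109 mod 113
    109 * 85 = 9265 = 112 mod 113
  103^56 = 112 mod 113
Result 112 = p - 1 = -1 mod 113: 103 is a quadratic non-residue mod 113. As a residue in [0, p-1] the value is 112.
103^56 mod 113 = 112

112


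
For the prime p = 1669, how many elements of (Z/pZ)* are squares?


For prime p, the number of non-zero quadratic residues is (p-1)/2.
= (1669-1)/2
= 834

834


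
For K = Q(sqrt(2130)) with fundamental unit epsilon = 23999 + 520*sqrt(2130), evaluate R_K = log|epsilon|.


epsilon = 23999 + 520*sqrt(2130)
= 47998.0000
R = ln(47998.0000)
= 10.7789

10.7789


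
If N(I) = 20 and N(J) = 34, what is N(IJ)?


N(IJ) = N(I) * N(J)
= 20 * 34
= 680

680


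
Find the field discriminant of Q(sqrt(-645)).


For K = Q(sqrt(d)) with d squarefree: disc(K) = d if d = 1 mod 4, and disc(K) = 4d if d = 2 or 3 mod 4.
Here d = -645, and d mod 4 = 3.
d = 3 mod 4, not 1 (O_K = Z[sqrt(d)]), so disc(K) = 4d = 4 * (-645) = -2580

-2580


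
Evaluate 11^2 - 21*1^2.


x^2 - d*y^2
= 11^2 - 21*1^2
= 121 - 21
= 100

100


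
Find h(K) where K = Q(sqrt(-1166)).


K = Q(sqrt(-1166)). d mod 4 = 2, so D = disc(K) = 4d = -4664
h(K) equals the number of primitive reduced positive-definite forms (a, b, c) = a*x^2 + b*x*y + c*y^2 with b^2 - 4ac = D,
where reduced means |b| <= a <= c, with b >= 0 whenever |b| = a or a = c, and primitive means gcd(a, b, c) = 1.
Reduced forces 3a^2 <= |D| = 4664, so 1 <= a <= 39; b must have the parity of D, and c = (b^2 - D)/(4a) must be an integer >= a.
Enumerate a = 1..39, b in [-a, a]:
  a=1: (1, 0, 1166)  [1]
  a=2: (2, 0, 583)  [1]
  a=3: (3, -2, 389), (3, 2, 389)  [2]
  a=4: none
  a=5: (5, -4, 234), (5, 4, 234)  [2]
  a=6: (6, -4, 195), (6, 4, 195)  [2]
  a=7..8: none
  a=9: (9, -4, 130), (9, 4, 130)  [2]
  a=10: (10, -4, 117), (10, 4, 117)  [2]
  a=11: (11, 0, 106)  [1]
  a=12: none
  a=13: (13, -4, 90), (13, 4, 90)  [2]
  a=14: none
  a=15: (15, -14, 81), (15, -4, 78), (15, 4, 78), (15, 14, 81)  [4]
  a=16..17: none
  a=18: (18, -4, 65), (18, 4, 65)  [2]
  a=19..21: none
  a=22: (22, 0, 53)  [1]
  a=23..24: none
  a=25: (25, -6, 47), (25, 6, 47)  [2]
  a=26: (26, -4, 45), (26, 4, 45)  [2]
  a=27: (27, -14, 45), (27, 14, 45)  [2]
  a=28: none
  a=29: (29, -18, 43), (29, 18, 43)  [2]
  a=30: (30, -16, 41), (30, -4, 39), (30, 4, 39), (30, 16, 41)  [4]
  a=31..32: none
  a=33: (33, -22, 39), (33, 22, 39)  [2]
  a=34..39: none
Total reduced forms: 1 + 1 + 2 + 2 + 2 + 2 + 2 + 1 + 2 + 4 + 2 + 1 + 2 + 2 + 2 + 2 + 4 + 2 = 36
h = 36

36


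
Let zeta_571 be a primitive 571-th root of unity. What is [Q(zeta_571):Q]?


The degree equals Euler's totient phi(571).
571 = 571
phi(571) = 570

570


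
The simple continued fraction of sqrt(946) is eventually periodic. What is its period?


Run the CF algorithm for sqrt(946).
a_0 = floor(sqrt(946)) = 30; set m_0=0, q_0=1.
Recurrence: m' = q*a - m,  q' = (d - m'^2)/q,  a' = floor((a_0 + m')/q').
  step 1: m=30, q=46, a=1
  step 2: m=16, q=15, a=3
  step 3: m=29, q=7, a=8
  step 4: m=27, q=31, a=1
  step 5: m=4, q=30, a=1
  step 6: m=26, q=9, a=6
  step 7: m=28, q=18, a=3
  step 8: m=26, q=15, a=3
  step 9: m=19, q=39, a=1
  step 10: m=20, q=14, a=3
  step 11: m=22, q=33, a=1
  step 12: m=11, q=25, a=1
  step 13: m=14, q=30, a=1
  step 14: m=16, q=23, a=2
  step 15: m=30, q=2, a=30
  step 16: m=30, q=23, a=2
  step 17: m=16, q=30, a=1
  step 18: m=14, q=25, a=1
  step 19: m=11, q=33, a=1
  step 20: m=22, q=14, a=3
  step 21: m=20, q=39, a=1
  step 22: m=19, q=15, a=3
  step 23: m=26, q=18, a=3
  step 24: m=28, q=9, a=6
  step 25: m=26, q=30, a=1
  step 26: m=4, q=31, a=1
  step 27: m=27, q=7, a=8
  step 28: m=29, q=15, a=3
  step 29: m=16, q=46, a=1
  step 30: m=30, q=1, a=60
a_30 = 2*a_0 = 60, so the period closes here.
sqrt(946) = [30; 1, 3, 8, 1, 1, 6, 3, 3, 1, 3, 1, 1, 1, 2, 30, 2, 1, 1, 1, 3, 1, 3, 3, 6, 1, 1, 8, 3, 1, 60]
Period length = 30

30


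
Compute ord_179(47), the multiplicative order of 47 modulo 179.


We want ord_179(47), the smallest k >= 1 with 47^k = 1 mod 179.
n = 179 = 179, phi(179) = 178; the order divides phi(n).
Divisors of 178: 1, 2, 89, 178
Repeated squaring mod 179: 47^1 = 47, 47^2 = 61, 47^4 = 141, 47^8 = 12, 47^16 = 144, 47^32 = 151, 47^64 = 68, 47^128 = 149
Test divisors in increasing order:
  k=1: 47^1 = 47 mod 179
  k=2: 47^2 = 61 mod 179
  k=89: 47^89 = 68 * 144 * 12 * 47 = 1 mod 179  <- first divisor giving 1
Order = 89

89


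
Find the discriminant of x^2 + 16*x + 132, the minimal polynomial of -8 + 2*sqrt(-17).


The element -8 + 2*sqrt(-17) has minimal polynomial:
x^2 + 16*x + 132
Discriminant = (16)^2 - 4*(132)
= 256 - 528
= -272

-272


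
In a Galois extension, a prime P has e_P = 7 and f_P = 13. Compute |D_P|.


|D_P| = e * f
= 7 * 13
= 91

91


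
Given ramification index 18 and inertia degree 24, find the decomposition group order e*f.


|D_P| = e * f
= 18 * 24
= 432

432


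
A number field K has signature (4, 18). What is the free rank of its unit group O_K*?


By Dirichlet's unit theorem:
rank = r1 + r2 - 1
= 4 + 18 - 1
= 21

21


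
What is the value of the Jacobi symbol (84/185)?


Compute (84/185) via quadratic reciprocity:
  pull out 2: (2/185) = +1  (since 185 mod 8 = 1)
  pull out 2: (2/185) = +1  (since 185 mod 8 = 1)
  reciprocity: (21/185) -> +(185/21)
  reduce: (17/21)
  reciprocity: (17/21) -> +(21/17)
  reduce: (4/17)
  pull out 2: (2/17) = +1  (since 17 mod 8 = 1)
  pull out 2: (2/17) = +1  (since 17 mod 8 = 1)
  (1/17) = 1
Product of signs = 1

1


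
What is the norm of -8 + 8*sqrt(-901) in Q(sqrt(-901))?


N(a + b*sqrt(d)) = a^2 - d*b^2
= (-8)^2 - (-901)*(8)^2
= 64 + 57664
= 57728

57728


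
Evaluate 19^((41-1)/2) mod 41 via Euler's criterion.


p = 41 is prime and the exponent is (p-1)/2 = 20, so by Euler's criterion 19^20 = (19/41) = +1 or -1 mod 41.
Compute by square-and-multiply:
  20 = 16 + 4 (binary 10100)
  Repeated squaring mod 41: 19^1 = 19, 19^2 = 33, 19^4 = 23, 19^8 = 37, 19^16 = 16
  19^20 = 19^16 * 19^4 = 16 * 23 mod 41
    16 * 23 = 368 = 40 mod 41
  19^20 = 40 mod 41
Result 40 = p - 1 = -1 mod 41: 19 is a quadratic non-residue mod 41. As a residue in [0, p-1] the value is 40.
19^20 mod 41 = 40

40


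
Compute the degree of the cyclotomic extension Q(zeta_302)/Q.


The degree equals Euler's totient phi(302).
302 = 2 * 151
phi(302) = 150

150


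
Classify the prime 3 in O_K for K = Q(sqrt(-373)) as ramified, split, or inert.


K = Q(sqrt(-373)). Since d mod 4 = 3, disc(K) = -1492.
Check p | disc: -1492 mod 3 = 2.
p does not divide disc. Compute Legendre symbol (d/p):
2^((3-1)/2) mod 3 = -1
(d/p) = -1, so p is inert: (p) stays prime with e=1, f=2, g=1.
Therefore p is inert.

inert


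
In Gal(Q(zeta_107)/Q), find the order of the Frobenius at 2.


The Frobenius at p in Gal(Q(zeta_n)/Q) = (Z/nZ)* is the class of p, so its order is ord_107(2), the smallest k >= 1 with 2^k = 1 mod 107.
n = 107 = 107, phi(107) = 106; the order divides phi(n).
Divisors of 106: 1, 2, 53, 106
Repeated squaring mod 107: 2^1 = 2, 2^2 = 4, 2^4 = 16, 2^8 = 42, 2^16 = 52, 2^32 = 29, 2^64 = 92
Test divisors in increasing order:
  k=1: 2^1 = 2 mod 107
  k=2: 2^2 = 4 mod 107
  k=53: 2^53 = 29 * 52 * 16 * 2 = 106 mod 107
  k=106: 2^106 = 92 * 29 * 42 * 4 = 1 mod 107  <- first divisor giving 1
Order = 106

106


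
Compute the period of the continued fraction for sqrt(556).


Run the CF algorithm for sqrt(556).
a_0 = floor(sqrt(556)) = 23; set m_0=0, q_0=1.
Recurrence: m' = q*a - m,  q' = (d - m'^2)/q,  a' = floor((a_0 + m')/q').
  step 1: m=23, q=27, a=1
  step 2: m=4, q=20, a=1
  step 3: m=16, q=15, a=2
  step 4: m=14, q=24, a=1
  step 5: m=10, q=19, a=1
  step 6: m=9, q=25, a=1
  step 7: m=16, q=12, a=3
  step 8: m=20, q=13, a=3
  step 9: m=19, q=15, a=2
  step 10: m=11, q=29, a=1
  step 11: m=18, q=8, a=5
  step 12: m=22, q=9, a=5
  step 13: m=23, q=3, a=15
  step 14: m=22, q=24, a=1
  step 15: m=2, q=23, a=1
  step 16: m=21, q=5, a=8
  step 17: m=19, q=39, a=1
  step 18: m=20, q=4, a=10
  step 19: m=20, q=39, a=1
  step 20: m=19, q=5, a=8
  step 21: m=21, q=23, a=1
  step 22: m=2, q=24, a=1
  step 23: m=22, q=3, a=15
  step 24: m=23, q=9, a=5
  step 25: m=22, q=8, a=5
  step 26: m=18, q=29, a=1
  step 27: m=11, q=15, a=2
  step 28: m=19, q=13, a=3
  step 29: m=20, q=12, a=3
  step 30: m=16, q=25, a=1
  step 31: m=9, q=19, a=1
  step 32: m=10, q=24, a=1
  step 33: m=14, q=15, a=2
  step 34: m=16, q=20, a=1
  step 35: m=4, q=27, a=1
  step 36: m=23, q=1, a=46
a_36 = 2*a_0 = 46, so the period closes here.
sqrt(556) = [23; 1, 1, 2, 1, 1, 1, 3, 3, 2, 1, 5, 5, 15, 1, 1, 8, 1, 10, 1, 8, 1, 1, 15, 5, 5, 1, 2, 3, 3, 1, 1, 1, 2, 1, 1, 46]
Period length = 36

36


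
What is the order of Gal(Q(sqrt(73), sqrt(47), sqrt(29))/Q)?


The 3 square roots of distinct primes are multiplicatively independent over Q,
so [K:Q] = 2^3 and Gal(K/Q) is isomorphic to (Z/2Z)^3.
|Gal| = 2^3 = 8

8


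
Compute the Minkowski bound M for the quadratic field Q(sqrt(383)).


d = 383, d mod 4 = 3, so disc(K) = 4d = 1532; |disc(K)| = 1532
Real quadratic field, so n = 2, s = r2 = 0, r1 = 2
M = (n!/n^n) * (4/pi)^s * sqrt(|disc(K)|) = (2!/2^2) * (4/pi)^0 * sqrt(1532)
= 0.5 * 1.000000 * 39.140772
= 19.5704

19.5704


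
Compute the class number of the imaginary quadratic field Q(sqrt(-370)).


K = Q(sqrt(-370)). d mod 4 = 2, so D = disc(K) = 4d = -1480
h(K) equals the number of primitive reduced positive-definite forms (a, b, c) = a*x^2 + b*x*y + c*y^2 with b^2 - 4ac = D,
where reduced means |b| <= a <= c, with b >= 0 whenever |b| = a or a = c, and primitive means gcd(a, b, c) = 1.
Reduced forces 3a^2 <= |D| = 1480, so 1 <= a <= 22; b must have the parity of D, and c = (b^2 - D)/(4a) must be an integer >= a.
Enumerate a = 1..22, b in [-a, a]:
  a=1: (1, 0, 370)  [1]
  a=2: (2, 0, 185)  [1]
  a=3..4: none
  a=5: (5, 0, 74)  [1]
  a=6: none
  a=7: (7, -2, 53), (7, 2, 53)  [2]
  a=8..9: none
  a=10: (10, 0, 37)  [1]
  a=11: (11, -4, 34), (11, 4, 34)  [2]
  a=12..13: none
  a=14: (14, -12, 29), (14, 12, 29)  [2]
  a=15..16: none
  a=17: (17, -4, 22), (17, 4, 22)  [2]
  a=18..22: none
Total reduced forms: 1 + 1 + 1 + 2 + 1 + 2 + 2 + 2 = 12
h = 12

12


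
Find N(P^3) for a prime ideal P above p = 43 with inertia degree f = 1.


N(P^a) = p^(a*f)
= 43^(3*1)
= 43^3
= 79507

79507


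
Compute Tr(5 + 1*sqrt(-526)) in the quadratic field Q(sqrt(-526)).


Tr(a + b*sqrt(d)) = (a + b*sqrt(d)) + (a - b*sqrt(d)) = 2a
= 2 * (5)
= 10

10


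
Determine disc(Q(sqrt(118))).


For K = Q(sqrt(d)) with d squarefree: disc(K) = d if d = 1 mod 4, and disc(K) = 4d if d = 2 or 3 mod 4.
Here d = 118, and d mod 4 = 2.
d = 2 mod 4, not 1 (O_K = Z[sqrt(d)]), so disc(K) = 4d = 4 * (118) = 472

472


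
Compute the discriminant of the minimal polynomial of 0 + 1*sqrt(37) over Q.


The element 0 + 1*sqrt(37) has minimal polynomial:
x^2 + 0*x - 37
Discriminant = (0)^2 - 4*(-37)
= 0 + 148
= 148

148


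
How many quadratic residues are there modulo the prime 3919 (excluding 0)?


For prime p, the number of non-zero quadratic residues is (p-1)/2.
= (3919-1)/2
= 1959

1959


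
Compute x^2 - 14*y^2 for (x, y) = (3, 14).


x^2 - d*y^2
= 3^2 - 14*14^2
= 9 - 2744
= -2735

-2735


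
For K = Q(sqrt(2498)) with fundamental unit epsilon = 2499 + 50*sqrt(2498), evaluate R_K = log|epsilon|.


epsilon = 2499 + 50*sqrt(2498)
= 4997.9998
R = ln(4997.9998)
= 8.5168

8.5168


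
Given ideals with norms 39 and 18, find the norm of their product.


N(IJ) = N(I) * N(J)
= 39 * 18
= 702

702


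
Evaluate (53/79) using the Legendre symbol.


p = 79 is prime, so compute (53/79) with the reciprocity algorithm (Jacobi-symbol steps: pull out 2s via (2/n), flip via reciprocity, reduce):
  reciprocity: (53/79) -> +(79/53)
  reduce: (26/53)
  pull out 2: (2/53) = -1  (since 53 mod 8 = 5)
  reciprocity: (13/53) -> +(53/13)
  reduce: (1/13)
  (1/13) = 1
Product of signs = -1
(53/79) = -1

-1


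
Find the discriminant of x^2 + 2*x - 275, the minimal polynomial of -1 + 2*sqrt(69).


The element -1 + 2*sqrt(69) has minimal polynomial:
x^2 + 2*x - 275
Discriminant = (2)^2 - 4*(-275)
= 4 + 1100
= 1104

1104


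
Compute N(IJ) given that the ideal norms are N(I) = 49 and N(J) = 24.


N(IJ) = N(I) * N(J)
= 49 * 24
= 1176

1176


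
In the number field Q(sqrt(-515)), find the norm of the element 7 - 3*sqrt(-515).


N(a + b*sqrt(d)) = a^2 - d*b^2
= (7)^2 - (-515)*(-3)^2
= 49 + 4635
= 4684

4684


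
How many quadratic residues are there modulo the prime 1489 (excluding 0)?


For prime p, the number of non-zero quadratic residues is (p-1)/2.
= (1489-1)/2
= 744

744


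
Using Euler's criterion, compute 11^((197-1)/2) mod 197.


p = 197 is prime and the exponent is (p-1)/2 = 98, so by Euler's criterion 11^98 = (11/197) = +1 or -1 mod 197.
Compute by square-and-multiply:
  98 = 64 + 32 + 2 (binary 1100010)
  Repeated squaring mod 197: 11^1 = 11, 11^2 = 121, 11^4 = 63, 11^8 = 29, 11^16 = 53, 11^32 = 51, 11^64 = 40
  11^98 = 11^64 * 11^32 * 11^2 = 40 * 51 * 121 mod 197
    40 * 51 = 2040 = 70 mod 197
    70 * 121 = 8470 = 196 mod 197
  11^98 = 196 mod 197
Result 196 = p - 1 = -1 mod 197: 11 is a quadratic non-residue mod 197. As a residue in [0, p-1] the value is 196.
11^98 mod 197 = 196

196


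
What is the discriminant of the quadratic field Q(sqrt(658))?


For K = Q(sqrt(d)) with d squarefree: disc(K) = d if d = 1 mod 4, and disc(K) = 4d if d = 2 or 3 mod 4.
Here d = 658, and d mod 4 = 2.
d = 2 mod 4, not 1 (O_K = Z[sqrt(d)]), so disc(K) = 4d = 4 * (658) = 2632

2632


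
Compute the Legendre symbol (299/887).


p = 887 is prime, so compute (299/887) with the reciprocity algorithm (Jacobi-symbol steps: pull out 2s via (2/n), flip via reciprocity, reduce):
  reciprocity: (299/887) -> -(887/299)
  reduce: (289/299)
  reciprocity: (289/299) -> +(299/289)
  reduce: (10/289)
  pull out 2: (2/289) = +1  (since 289 mod 8 = 1)
  reciprocity: (5/289) -> +(289/5)
  reduce: (4/5)
  pull out 2: (2/5) = -1  (since 5 mod 8 = 5)
  pull out 2: (2/5) = -1  (since 5 mod 8 = 5)
  (1/5) = 1
Product of signs = -1
(299/887) = -1

-1


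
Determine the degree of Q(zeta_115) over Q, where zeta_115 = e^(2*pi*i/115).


The degree equals Euler's totient phi(115).
115 = 5 * 23
phi(115) = 88

88


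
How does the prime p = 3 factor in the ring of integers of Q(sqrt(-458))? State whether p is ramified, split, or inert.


K = Q(sqrt(-458)). Since d mod 4 = 2, disc(K) = -1832.
Check p | disc: -1832 mod 3 = 1.
p does not divide disc. Compute Legendre symbol (d/p):
1^((3-1)/2) mod 3 = 1
(d/p) = 1, so p splits: (p) = P*P' with e=1, f=1, g=2.
Therefore p is split.

split


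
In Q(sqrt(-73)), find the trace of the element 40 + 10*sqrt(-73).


Tr(a + b*sqrt(d)) = (a + b*sqrt(d)) + (a - b*sqrt(d)) = 2a
= 2 * (40)
= 80

80


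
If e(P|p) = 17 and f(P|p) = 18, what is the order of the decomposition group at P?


|D_P| = e * f
= 17 * 18
= 306

306


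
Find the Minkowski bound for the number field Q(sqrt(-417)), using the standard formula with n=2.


d = -417, d mod 4 = 3, so disc(K) = 4d = -1668; |disc(K)| = 1668
Imaginary quadratic field, so n = 2, s = r2 = 1, r1 = 0
M = (n!/n^n) * (4/pi)^s * sqrt(|disc(K)|) = (2!/2^2) * (4/pi)^1 * sqrt(1668)
= 0.5 * 1.273240 * 40.841156
= 26.0003

26.0003


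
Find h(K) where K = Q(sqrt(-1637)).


K = Q(sqrt(-1637)). d mod 4 = 3, so D = disc(K) = 4d = -6548
h(K) equals the number of primitive reduced positive-definite forms (a, b, c) = a*x^2 + b*x*y + c*y^2 with b^2 - 4ac = D,
where reduced means |b| <= a <= c, with b >= 0 whenever |b| = a or a = c, and primitive means gcd(a, b, c) = 1.
Reduced forces 3a^2 <= |D| = 6548, so 1 <= a <= 46; b must have the parity of D, and c = (b^2 - D)/(4a) must be an integer >= a.
Enumerate a = 1..46, b in [-a, a]:
  a=1: (1, 0, 1637)  [1]
  a=2: (2, 2, 819)  [1]
  a=3: (3, -2, 546), (3, 2, 546)  [2]
  a=4..5: none
  a=6: (6, -2, 273), (6, 2, 273)  [2]
  a=7: (7, -2, 234), (7, 2, 234)  [2]
  a=8: none
  a=9: (9, -2, 182), (9, 2, 182)  [2]
  a=10..12: none
  a=13: (13, -2, 126), (13, 2, 126)  [2]
  a=14: (14, -2, 117), (14, 2, 117)  [2]
  a=15..17: none
  a=18: (18, -2, 91), (18, 2, 91)  [2]
  a=19: (19, -8, 87), (19, 8, 87)  [2]
  a=20: none
  a=21: (21, -16, 81), (21, -2, 78), (21, 2, 78), (21, 16, 81)  [4]
  a=22..25: none
  a=26: (26, -2, 63), (26, 2, 63)  [2]
  a=27: (27, -16, 63), (27, 16, 63)  [2]
  a=28: none
  a=29: (29, -8, 57), (29, 8, 57)  [2]
  a=30..36: none
  a=37: (37, -36, 53), (37, 36, 53)  [2]
  a=38: (38, -30, 49), (38, 30, 49)  [2]
  a=39: (39, -28, 47), (39, -2, 42), (39, 2, 42), (39, 28, 47)  [4]
  a=40..41: none
  a=42: (42, -26, 43), (42, 26, 43)  [2]
  a=43..46: none
Total reduced forms: 1 + 1 + 2 + 2 + 2 + 2 + 2 + 2 + 2 + 2 + 4 + 2 + 2 + 2 + 2 + 2 + 4 + 2 = 38
h = 38

38
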